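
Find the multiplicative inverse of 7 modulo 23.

10

23 = 3*7 + 2
7 = 3*2 + 1
2 = 2*1 + 0
gcd(7, 23) = 1, so the inverse exists.
Back-substitute for 1:
1 = 1*7 − 3*2
  = −3*23 + 10*7
So 7⁻¹ ≡ 10 (mod 23).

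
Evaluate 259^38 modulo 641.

465

By square-and-multiply:
38 in binary is 100110, i.e. 38 = 32 + 4 + 2.
259^1 ≡ 259 (mod 641)
259^2 ≡ 259^2 = 67081 ≡ 417 (mod 641)
259^4 ≡ 417^2 = 173889 ≡ 178 (mod 641)
259^8 ≡ 178^2 = 31684 ≡ 275 (mod 641)
259^16 ≡ 275^2 = 75625 ≡ 628 (mod 641)
259^32 ≡ 628^2 = 394384 ≡ 169 (mod 641)
259^38 = 259^32 * 259^4 * 259^2 ≡ 169 * 178 * 417 (mod 641).
Accumulate the product:
169 * 178 = 30082 ≡ 596
596 * 417 = 248532 ≡ 465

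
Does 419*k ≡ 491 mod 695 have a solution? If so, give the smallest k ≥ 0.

gcd(419, 695) = 1, so a unique solution mod 695 exists.
419⁻¹ ≡ 209 (mod 695).
k ≡ 209*491 ≡ 454 (mod 695).

454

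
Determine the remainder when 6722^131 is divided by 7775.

4428

131 in binary is 10000011, i.e. 131 = 128 + 2 + 1.
6722^1 ≡ 6722 (mod 7775)
6722^2 ≡ 6722^2 = 45185284 ≡ 4759 (mod 7775)
6722^4 ≡ 4759^2 = 22648081 ≡ 7281 (mod 7775)
6722^8 ≡ 7281^2 = 53012961 ≡ 3011 (mod 7775)
6722^16 ≡ 3011^2 = 9066121 ≡ 471 (mod 7775)
6722^32 ≡ 471^2 = 221841 ≡ 4141 (mod 7775)
6722^64 ≡ 4141^2 = 17147881 ≡ 4006 (mod 7775)
6722^128 ≡ 4006^2 = 16048036 ≡ 436 (mod 7775)
6722^131 = 6722^128 × 6722^2 × 6722^1 ≡ 436 × 4759 × 6722 (mod 7775).
Accumulate the product:
436 × 4759 = 2074924 ≡ 6774
6774 × 6722 = 45534828 ≡ 4428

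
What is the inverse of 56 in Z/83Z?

By the extended Euclidean algorithm:
83 = 1·56 + 27
56 = 2·27 + 2
27 = 13·2 + 1
2 = 2·1 + 0
gcd(56, 83) = 1, so the inverse exists.
Bézout: 1 = 27·83 − 40·56.
So 56⁻¹ ≡ −40 ≡ 43 (mod 83).

43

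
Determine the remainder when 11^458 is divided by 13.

458 in binary is 111001010, i.e. 458 = 256 + 128 + 64 + 8 + 2.
11^1 ≡ 11 (mod 13)
11^2 ≡ 11^2 = 121 ≡ 4 (mod 13)
11^4 ≡ 4^2 = 16 ≡ 3 (mod 13)
11^8 ≡ 3^2 = 9 (mod 13)
11^16 ≡ 9^2 = 81 ≡ 3 (mod 13)
11^32 ≡ 3^2 = 9 (mod 13)
11^64 ≡ 9^2 = 81 ≡ 3 (mod 13)
11^128 ≡ 3^2 = 9 (mod 13)
11^256 ≡ 9^2 = 81 ≡ 3 (mod 13)
11^458 = 11^256 · 11^128 · 11^64 · 11^8 · 11^2 ≡ 3 · 9 · 3 · 9 · 4 (mod 13).
Accumulate the product:
3 · 9 = 27 ≡ 1
1 · 3 = 3
3 · 9 = 27 ≡ 1
1 · 4 = 4

4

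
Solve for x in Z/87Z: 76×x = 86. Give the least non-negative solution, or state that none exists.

8

gcd(76, 87) = 1, so a unique solution mod 87 exists.
76⁻¹ ≡ 79 (mod 87).
x ≡ 79×86 ≡ 8 (mod 87).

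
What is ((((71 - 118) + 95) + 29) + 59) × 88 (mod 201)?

109

71 - 118 = -47 ≡ 154 (mod 201)
154 + 95 = 249 ≡ 48 (mod 201)
48 + 29 = 77
77 + 59 = 136
136 × 88 = 11968 ≡ 109 (mod 201)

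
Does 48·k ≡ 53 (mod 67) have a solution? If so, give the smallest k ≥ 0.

gcd(48, 67) = 1, so a unique solution mod 67 exists.
48⁻¹ ≡ 7 (mod 67).
k ≡ 7·53 ≡ 36 (mod 67).

36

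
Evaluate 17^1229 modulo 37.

19

Using repeated squaring:
1229 in binary is 10011001101, i.e. 1229 = 1024 + 128 + 64 + 8 + 4 + 1.
17^1 ≡ 17 (mod 37)
17^2 ≡ 17^2 = 289 ≡ 30 (mod 37)
17^4 ≡ 30^2 = 900 ≡ 12 (mod 37)
17^8 ≡ 12^2 = 144 ≡ 33 (mod 37)
17^16 ≡ 33^2 = 1089 ≡ 16 (mod 37)
17^32 ≡ 16^2 = 256 ≡ 34 (mod 37)
17^64 ≡ 34^2 = 1156 ≡ 9 (mod 37)
17^128 ≡ 9^2 = 81 ≡ 7 (mod 37)
17^256 ≡ 7^2 = 49 ≡ 12 (mod 37)
17^512 ≡ 12^2 = 144 ≡ 33 (mod 37)
17^1024 ≡ 33^2 = 1089 ≡ 16 (mod 37)
17^1229 = 17^1024 · 17^128 · 17^64 · 17^8 · 17^4 · 17^1 ≡ 16 · 7 · 9 · 33 · 12 · 17 (mod 37).
Accumulate the product:
16 · 7 = 112 ≡ 1
1 · 9 = 9
9 · 33 = 297 ≡ 1
1 · 12 = 12
12 · 17 = 204 ≡ 19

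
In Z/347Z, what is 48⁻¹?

347 = 7×48 + 11
48 = 4×11 + 4
11 = 2×4 + 3
4 = 1×3 + 1
3 = 3×1 + 0
gcd(48, 347) = 1, so the inverse exists.
Bézout: 1 = −13×347 + 94×48.
So 48⁻¹ ≡ 94 (mod 347).

94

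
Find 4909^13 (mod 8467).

Using repeated squaring:
13 in binary is 1101, i.e. 13 = 8 + 4 + 1.
4909^1 ≡ 4909 (mod 8467)
4909^2 ≡ 4909^2 = 24098281 ≡ 1199 (mod 8467)
4909^4 ≡ 1199^2 = 1437601 ≡ 6678 (mod 8467)
4909^8 ≡ 6678^2 = 44595684 ≡ 8462 (mod 8467)
4909^13 = 4909^8 · 4909^4 · 4909^1 ≡ 8462 · 6678 · 4909 (mod 8467).
Accumulate the product:
8462 · 6678 = 56509236 ≡ 478
478 · 4909 = 2346502 ≡ 1143

1143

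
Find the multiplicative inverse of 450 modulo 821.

Apply the Euclidean algorithm and back-substitute:
821 = 1·450 + 371
450 = 1·371 + 79
371 = 4·79 + 55
79 = 1·55 + 24
55 = 2·24 + 7
24 = 3·7 + 3
7 = 2·3 + 1
3 = 3·1 + 0
gcd(450, 821) = 1, so the inverse exists.
Back-substitute for 1:
1 = 1·7 − 2·3
  = −2·24 + 7·7
  = 7·55 − 16·24
  = −16·79 + 23·55
  = 23·371 − 108·79
  = −108·450 + 131·371
  = 131·821 − 239·450
So 450⁻¹ ≡ −239 ≡ 582 (mod 821).

582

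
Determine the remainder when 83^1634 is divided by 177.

79

By square-and-multiply:
1634 in binary is 11001100010, i.e. 1634 = 1024 + 512 + 64 + 32 + 2.
83^1 ≡ 83 (mod 177)
83^2 ≡ 83^2 = 6889 ≡ 163 (mod 177)
83^4 ≡ 163^2 = 26569 ≡ 19 (mod 177)
83^8 ≡ 19^2 = 361 ≡ 7 (mod 177)
83^16 ≡ 7^2 = 49 (mod 177)
83^32 ≡ 49^2 = 2401 ≡ 100 (mod 177)
83^64 ≡ 100^2 = 10000 ≡ 88 (mod 177)
83^128 ≡ 88^2 = 7744 ≡ 133 (mod 177)
83^256 ≡ 133^2 = 17689 ≡ 166 (mod 177)
83^512 ≡ 166^2 = 27556 ≡ 121 (mod 177)
83^1024 ≡ 121^2 = 14641 ≡ 127 (mod 177)
83^1634 = 83^1024 × 83^512 × 83^64 × 83^32 × 83^2 ≡ 127 × 121 × 88 × 100 × 163 (mod 177).
Accumulate the product:
127 × 121 = 15367 ≡ 145
145 × 88 = 12760 ≡ 16
16 × 100 = 1600 ≡ 7
7 × 163 = 1141 ≡ 79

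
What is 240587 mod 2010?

1397

240587 = 119*2010 + 1397, so 240587 ≡ 1397 (mod 2010).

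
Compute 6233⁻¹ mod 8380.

2377

By the extended Euclidean algorithm:
8380 = 1×6233 + 2147
6233 = 2×2147 + 1939
2147 = 1×1939 + 208
1939 = 9×208 + 67
208 = 3×67 + 7
67 = 9×7 + 4
7 = 1×4 + 3
4 = 1×3 + 1
3 = 3×1 + 0
gcd(6233, 8380) = 1, so the inverse exists.
Bézout: 1 = −1768×8380 + 2377×6233.
So 6233⁻¹ ≡ 2377 (mod 8380).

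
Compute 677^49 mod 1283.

49 in binary is 110001, i.e. 49 = 32 + 16 + 1.
677^1 ≡ 677 (mod 1283)
677^2 ≡ 677^2 = 458329 ≡ 298 (mod 1283)
677^4 ≡ 298^2 = 88804 ≡ 277 (mod 1283)
677^8 ≡ 277^2 = 76729 ≡ 1032 (mod 1283)
677^16 ≡ 1032^2 = 1065024 ≡ 134 (mod 1283)
677^32 ≡ 134^2 = 17956 ≡ 1277 (mod 1283)
677^49 = 677^32 * 677^16 * 677^1 ≡ 1277 * 134 * 677 (mod 1283).
Accumulate the product:
1277 * 134 = 171118 ≡ 479
479 * 677 = 324283 ≡ 967

967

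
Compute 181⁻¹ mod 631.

380

By the extended Euclidean algorithm:
631 = 3·181 + 88
181 = 2·88 + 5
88 = 17·5 + 3
5 = 1·3 + 2
3 = 1·2 + 1
2 = 2·1 + 0
gcd(181, 631) = 1, so the inverse exists.
Bézout: 1 = 72·631 − 251·181.
So 181⁻¹ ≡ −251 ≡ 380 (mod 631).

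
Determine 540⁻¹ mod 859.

447

859 = 1*540 + 319
540 = 1*319 + 221
319 = 1*221 + 98
221 = 2*98 + 25
98 = 3*25 + 23
25 = 1*23 + 2
23 = 11*2 + 1
2 = 2*1 + 0
gcd(540, 859) = 1, so the inverse exists.
Back-substitute for 1:
1 = 1*23 − 11*2
  = −11*25 + 12*23
  = 12*98 − 47*25
  = −47*221 + 106*98
  = 106*319 − 153*221
  = −153*540 + 259*319
  = 259*859 − 412*540
So 540⁻¹ ≡ −412 ≡ 447 (mod 859).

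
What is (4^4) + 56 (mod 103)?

(4)^4 ≡ 50 (mod 103)
50 + 56 = 106 ≡ 3 (mod 103)

3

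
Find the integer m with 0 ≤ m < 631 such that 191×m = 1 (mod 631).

446

631 = 3*191 + 58
191 = 3*58 + 17
58 = 3*17 + 7
17 = 2*7 + 3
7 = 2*3 + 1
3 = 3*1 + 0
gcd(191, 631) = 1, so the inverse exists.
Back-substitute for 1:
1 = 1*7 − 2*3
  = −2*17 + 5*7
  = 5*58 − 17*17
  = −17*191 + 56*58
  = 56*631 − 185*191
So 191⁻¹ ≡ −185 ≡ 446 (mod 631).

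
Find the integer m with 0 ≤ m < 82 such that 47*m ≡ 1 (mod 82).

Run the extended Euclidean algorithm:
82 = 1×47 + 35
47 = 1×35 + 12
35 = 2×12 + 11
12 = 1×11 + 1
11 = 11×1 + 0
gcd(47, 82) = 1, so the inverse exists.
Bézout: 1 = −4×82 + 7×47.
So 47⁻¹ ≡ 7 (mod 82).

7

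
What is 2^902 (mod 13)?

2^1 ≡ 2 (mod 13)
2^2 ≡ 2^2 = 4 (mod 13)
2^4 ≡ 4^2 = 16 ≡ 3 (mod 13)
2^8 ≡ 3^2 = 9 (mod 13)
2^16 ≡ 9^2 = 81 ≡ 3 (mod 13)
2^32 ≡ 3^2 = 9 (mod 13)
2^64 ≡ 9^2 = 81 ≡ 3 (mod 13)
2^128 ≡ 3^2 = 9 (mod 13)
2^256 ≡ 9^2 = 81 ≡ 3 (mod 13)
2^512 ≡ 3^2 = 9 (mod 13)
2^902 = 2^512 · 2^256 · 2^128 · 2^4 · 2^2 ≡ 9 · 3 · 9 · 3 · 4 (mod 13).
Accumulate the product:
9 · 3 = 27 ≡ 1
1 · 9 = 9
9 · 3 = 27 ≡ 1
1 · 4 = 4

4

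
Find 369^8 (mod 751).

5

Using repeated squaring:
369^1 ≡ 369 (mod 751)
369^2 ≡ 369^2 = 136161 ≡ 230 (mod 751)
369^4 ≡ 230^2 = 52900 ≡ 330 (mod 751)
369^8 ≡ 330^2 = 108900 ≡ 5 (mod 751)
So 369^8 ≡ 5 (mod 751).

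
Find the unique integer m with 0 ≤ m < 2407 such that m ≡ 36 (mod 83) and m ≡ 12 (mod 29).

534

83⁻¹ mod 29: 83·7 ≡ 1 (mod 29), so 83⁻¹ ≡ 7.
m = 36 + 83·((12 − 36)·7 mod 29) = 36 + 83·6 = 534.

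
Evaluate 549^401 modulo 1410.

909

549^1 ≡ 549 (mod 1410)
549^2 ≡ 549^2 = 301401 ≡ 1071 (mod 1410)
549^4 ≡ 1071^2 = 1147041 ≡ 711 (mod 1410)
549^8 ≡ 711^2 = 505521 ≡ 741 (mod 1410)
549^16 ≡ 741^2 = 549081 ≡ 591 (mod 1410)
549^32 ≡ 591^2 = 349281 ≡ 1011 (mod 1410)
549^64 ≡ 1011^2 = 1022121 ≡ 1281 (mod 1410)
549^128 ≡ 1281^2 = 1640961 ≡ 1131 (mod 1410)
549^256 ≡ 1131^2 = 1279161 ≡ 291 (mod 1410)
549^401 = 549^256 * 549^128 * 549^16 * 549^1 ≡ 291 * 1131 * 591 * 549 (mod 1410).
Accumulate the product:
291 * 1131 = 329121 ≡ 591
591 * 591 = 349281 ≡ 1011
1011 * 549 = 555039 ≡ 909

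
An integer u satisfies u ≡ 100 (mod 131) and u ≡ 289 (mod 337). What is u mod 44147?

131⁻¹ mod 337: 131×319 ≡ 1 (mod 337), so 131⁻¹ ≡ 319.
u = 100 + 131×((289 − 100)×319 mod 337) = 100 + 131×305 = 40055.

40055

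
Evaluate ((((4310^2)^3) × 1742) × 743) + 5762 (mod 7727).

(4310)^2 ≡ 392 (mod 7727)
(392)^3 ≡ 4323 (mod 7727)
4323 × 1742 = 7530666 ≡ 4568 (mod 7727)
4568 × 743 = 3394024 ≡ 1871 (mod 7727)
1871 + 5762 = 7633

7633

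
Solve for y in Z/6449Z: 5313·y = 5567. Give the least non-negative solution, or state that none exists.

gcd(5313, 6449) = 1, so a unique solution mod 6449 exists.
5313⁻¹ ≡ 369 (mod 6449).
y ≡ 369·5567 ≡ 3441 (mod 6449).

3441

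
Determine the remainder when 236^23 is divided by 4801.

By square-and-multiply:
23 in binary is 10111, i.e. 23 = 16 + 4 + 2 + 1.
236^1 ≡ 236 (mod 4801)
236^2 ≡ 236^2 = 55696 ≡ 2885 (mod 4801)
236^4 ≡ 2885^2 = 8323225 ≡ 3092 (mod 4801)
236^8 ≡ 3092^2 = 9560464 ≡ 1673 (mod 4801)
236^16 ≡ 1673^2 = 2798929 ≡ 4747 (mod 4801)
236^23 = 236^16 · 236^4 · 236^2 · 236^1 ≡ 4747 · 3092 · 2885 · 236 (mod 4801).
Accumulate the product:
4747 · 3092 = 14677724 ≡ 1067
1067 · 2885 = 3078295 ≡ 854
854 · 236 = 201544 ≡ 4703

4703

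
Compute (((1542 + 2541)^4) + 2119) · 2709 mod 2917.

1352

1542 + 2541 = 4083 ≡ 1166 (mod 2917)
(1166)^4 ≡ 2250 (mod 2917)
2250 + 2119 = 4369 ≡ 1452 (mod 2917)
1452 · 2709 = 3933468 ≡ 1352 (mod 2917)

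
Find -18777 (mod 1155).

858

-18777 = -17·1155 + 858, so -18777 ≡ 858 (mod 1155).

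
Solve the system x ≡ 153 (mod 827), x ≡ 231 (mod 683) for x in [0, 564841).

24136

827⁻¹ mod 683: 827·517 ≡ 1 (mod 683), so 827⁻¹ ≡ 517.
x = 153 + 827·((231 − 153)·517 mod 683) = 153 + 827·29 = 24136.
Check: 24136 mod 827 = 153, 24136 mod 683 = 231. ✓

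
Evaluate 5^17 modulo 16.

By square-and-multiply:
17 in binary is 10001, i.e. 17 = 16 + 1.
5^1 ≡ 5 (mod 16)
5^2 ≡ 5^2 = 25 ≡ 9 (mod 16)
5^4 ≡ 9^2 = 81 ≡ 1 (mod 16)
5^8 ≡ 1^2 = 1 (mod 16)
5^16 ≡ 1^2 = 1 (mod 16)
5^17 = 5^16 × 5^1 ≡ 1 × 5 (mod 16).
1 × 5 = 5 ≡ 5 (mod 16).

5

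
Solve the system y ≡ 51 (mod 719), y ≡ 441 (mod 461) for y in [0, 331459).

719⁻¹ mod 461: 719·109 ≡ 1 (mod 461), so 719⁻¹ ≡ 109.
y = 51 + 719·((441 − 51)·109 mod 461) = 51 + 719·98 = 70513.

70513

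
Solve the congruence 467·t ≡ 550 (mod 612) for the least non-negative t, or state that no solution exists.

566

gcd(467, 612) = 1, so a unique solution mod 612 exists.
467⁻¹ ≡ 287 (mod 612).
t ≡ 287·550 ≡ 566 (mod 612).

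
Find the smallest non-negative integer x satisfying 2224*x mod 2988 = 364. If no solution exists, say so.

gcd(2224, 2988) = 4, and 4 | 364, so solutions exist.
Divide through by 4: 556*x = 91 (mod 747).
556⁻¹ ≡ 571 (mod 747).
x ≡ 571*91 ≡ 418 (mod 747).
The smallest non-negative solution is x = 418.

418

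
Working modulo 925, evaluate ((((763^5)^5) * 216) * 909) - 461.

(763)^5 ≡ 193 (mod 925)
(193)^5 ≡ 393 (mod 925)
393 * 216 = 84888 ≡ 713 (mod 925)
713 * 909 = 648117 ≡ 617 (mod 925)
617 - 461 = 156

156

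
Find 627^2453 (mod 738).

Using repeated squaring:
2453 in binary is 100110010101, i.e. 2453 = 2048 + 256 + 128 + 16 + 4 + 1.
627^1 ≡ 627 (mod 738)
627^2 ≡ 627^2 = 393129 ≡ 513 (mod 738)
627^4 ≡ 513^2 = 263169 ≡ 441 (mod 738)
627^8 ≡ 441^2 = 194481 ≡ 387 (mod 738)
627^16 ≡ 387^2 = 149769 ≡ 693 (mod 738)
627^32 ≡ 693^2 = 480249 ≡ 549 (mod 738)
627^64 ≡ 549^2 = 301401 ≡ 297 (mod 738)
627^128 ≡ 297^2 = 88209 ≡ 387 (mod 738)
627^256 ≡ 387^2 = 149769 ≡ 693 (mod 738)
627^512 ≡ 693^2 = 480249 ≡ 549 (mod 738)
627^1024 ≡ 549^2 = 301401 ≡ 297 (mod 738)
627^2048 ≡ 297^2 = 88209 ≡ 387 (mod 738)
627^2453 = 627^2048 · 627^256 · 627^128 · 627^16 · 627^4 · 627^1 ≡ 387 · 693 · 387 · 693 · 441 · 627 (mod 738).
Accumulate the product:
387 · 693 = 268191 ≡ 297
297 · 387 = 114939 ≡ 549
549 · 693 = 380457 ≡ 387
387 · 441 = 170667 ≡ 189
189 · 627 = 118503 ≡ 423

423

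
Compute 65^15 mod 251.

Using repeated squaring:
15 in binary is 1111, i.e. 15 = 8 + 4 + 2 + 1.
65^1 ≡ 65 (mod 251)
65^2 ≡ 65^2 = 4225 ≡ 209 (mod 251)
65^4 ≡ 209^2 = 43681 ≡ 7 (mod 251)
65^8 ≡ 7^2 = 49 (mod 251)
65^15 = 65^8 * 65^4 * 65^2 * 65^1 ≡ 49 * 7 * 209 * 65 (mod 251).
Accumulate the product:
49 * 7 = 343 ≡ 92
92 * 209 = 19228 ≡ 152
152 * 65 = 9880 ≡ 91

91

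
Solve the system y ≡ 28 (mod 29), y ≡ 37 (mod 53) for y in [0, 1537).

29⁻¹ mod 53: 29×11 ≡ 1 (mod 53), so 29⁻¹ ≡ 11.
y = 28 + 29×((37 − 28)×11 mod 53) = 28 + 29×46 = 1362.

1362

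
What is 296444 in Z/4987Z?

296444 = 59·4987 + 2211, so 296444 ≡ 2211 (mod 4987).

2211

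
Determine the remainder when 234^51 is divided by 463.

51 in binary is 110011, i.e. 51 = 32 + 16 + 2 + 1.
234^1 ≡ 234 (mod 463)
234^2 ≡ 234^2 = 54756 ≡ 122 (mod 463)
234^4 ≡ 122^2 = 14884 ≡ 68 (mod 463)
234^8 ≡ 68^2 = 4624 ≡ 457 (mod 463)
234^16 ≡ 457^2 = 208849 ≡ 36 (mod 463)
234^32 ≡ 36^2 = 1296 ≡ 370 (mod 463)
234^51 = 234^32 * 234^16 * 234^2 * 234^1 ≡ 370 * 36 * 122 * 234 (mod 463).
Accumulate the product:
370 * 36 = 13320 ≡ 356
356 * 122 = 43432 ≡ 373
373 * 234 = 87282 ≡ 238

238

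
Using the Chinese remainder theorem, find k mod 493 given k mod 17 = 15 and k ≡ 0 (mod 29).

406

17⁻¹ mod 29: 17*12 ≡ 1 (mod 29), so 17⁻¹ ≡ 12.
k = 15 + 17*((0 − 15)*12 mod 29) = 15 + 17*23 = 406.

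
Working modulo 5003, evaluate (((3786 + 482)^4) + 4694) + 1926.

3786 + 482 = 4268
(4268)^4 ≡ 4798 (mod 5003)
4798 + 4694 = 9492 ≡ 4489 (mod 5003)
4489 + 1926 = 6415 ≡ 1412 (mod 5003)

1412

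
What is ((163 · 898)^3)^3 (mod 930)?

163 · 898 = 146374 ≡ 364 (mod 930)
(364)^3 ≡ 604 (mod 930)
(604)^3 ≡ 244 (mod 930)

244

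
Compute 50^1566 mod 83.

By square-and-multiply:
1566 in binary is 11000011110, i.e. 1566 = 1024 + 512 + 16 + 8 + 4 + 2.
50^1 ≡ 50 (mod 83)
50^2 ≡ 50^2 = 2500 ≡ 10 (mod 83)
50^4 ≡ 10^2 = 100 ≡ 17 (mod 83)
50^8 ≡ 17^2 = 289 ≡ 40 (mod 83)
50^16 ≡ 40^2 = 1600 ≡ 23 (mod 83)
50^32 ≡ 23^2 = 529 ≡ 31 (mod 83)
50^64 ≡ 31^2 = 961 ≡ 48 (mod 83)
50^128 ≡ 48^2 = 2304 ≡ 63 (mod 83)
50^256 ≡ 63^2 = 3969 ≡ 68 (mod 83)
50^512 ≡ 68^2 = 4624 ≡ 59 (mod 83)
50^1024 ≡ 59^2 = 3481 ≡ 78 (mod 83)
50^1566 = 50^1024 × 50^512 × 50^16 × 50^8 × 50^4 × 50^2 ≡ 78 × 59 × 23 × 40 × 17 × 10 (mod 83).
Accumulate the product:
78 × 59 = 4602 ≡ 37
37 × 23 = 851 ≡ 21
21 × 40 = 840 ≡ 10
10 × 17 = 170 ≡ 4
4 × 10 = 40

40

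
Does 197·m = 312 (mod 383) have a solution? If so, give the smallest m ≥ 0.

196

gcd(197, 383) = 1, so a unique solution mod 383 exists.
197⁻¹ ≡ 35 (mod 383).
m ≡ 35·312 ≡ 196 (mod 383).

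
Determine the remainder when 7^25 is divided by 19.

7

25 in binary is 11001, i.e. 25 = 16 + 8 + 1.
7^1 ≡ 7 (mod 19)
7^2 ≡ 7^2 = 49 ≡ 11 (mod 19)
7^4 ≡ 11^2 = 121 ≡ 7 (mod 19)
7^8 ≡ 7^2 = 49 ≡ 11 (mod 19)
7^16 ≡ 11^2 = 121 ≡ 7 (mod 19)
7^25 = 7^16 * 7^8 * 7^1 ≡ 7 * 11 * 7 (mod 19).
Accumulate the product:
7 * 11 = 77 ≡ 1
1 * 7 = 7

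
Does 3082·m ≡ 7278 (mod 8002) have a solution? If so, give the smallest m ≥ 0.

gcd(3082, 8002) = 2, and 2 | 7278, so solutions exist.
Divide through by 2: 1541·m ≡ 3639 mod 4001.
1541⁻¹ ≡ 3287 (mod 4001).
m ≡ 3287·3639 ≡ 2404 (mod 4001).
The smallest non-negative solution is m = 2404.

2404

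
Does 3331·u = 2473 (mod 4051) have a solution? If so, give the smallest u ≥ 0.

2264

gcd(3331, 4051) = 1, so a unique solution mod 4051 exists.
3331⁻¹ ≡ 512 (mod 4051).
u ≡ 512·2473 ≡ 2264 (mod 4051).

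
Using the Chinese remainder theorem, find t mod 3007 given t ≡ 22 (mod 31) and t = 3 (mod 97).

31⁻¹ mod 97: 31·72 ≡ 1 (mod 97), so 31⁻¹ ≡ 72.
t = 22 + 31·((3 − 22)·72 mod 97) = 22 + 31·87 = 2719.

2719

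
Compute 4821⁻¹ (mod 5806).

By the extended Euclidean algorithm:
5806 = 1×4821 + 985
4821 = 4×985 + 881
985 = 1×881 + 104
881 = 8×104 + 49
104 = 2×49 + 6
49 = 8×6 + 1
6 = 6×1 + 0
gcd(4821, 5806) = 1, so the inverse exists.
Bézout: 1 = −788×5806 + 949×4821.
So 4821⁻¹ ≡ 949 (mod 5806).

949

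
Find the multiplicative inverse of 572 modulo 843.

815

843 = 1×572 + 271
572 = 2×271 + 30
271 = 9×30 + 1
30 = 30×1 + 0
gcd(572, 843) = 1, so the inverse exists.
Back-substitute for 1:
1 = 1×271 − 9×30
  = −9×572 + 19×271
  = 19×843 − 28×572
So 572⁻¹ ≡ −28 ≡ 815 (mod 843).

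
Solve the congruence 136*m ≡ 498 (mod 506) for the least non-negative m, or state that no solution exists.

gcd(136, 506) = 2, and 2 | 498, so solutions exist.
Divide through by 2: 68*m mod 253 = 249.
68⁻¹ ≡ 160 (mod 253).
m ≡ 160*249 ≡ 119 (mod 253).
The smallest non-negative solution is m = 119.

119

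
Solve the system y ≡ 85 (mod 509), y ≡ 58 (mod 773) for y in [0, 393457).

85088

509⁻¹ mod 773: 509·366 ≡ 1 (mod 773), so 509⁻¹ ≡ 366.
y = 85 + 509·((58 − 85)·366 mod 773) = 85 + 509·167 = 85088.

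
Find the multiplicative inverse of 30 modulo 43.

Run the extended Euclidean algorithm:
43 = 1×30 + 13
30 = 2×13 + 4
13 = 3×4 + 1
4 = 4×1 + 0
gcd(30, 43) = 1, so the inverse exists.
Back-substitute for 1:
1 = 1×13 − 3×4
  = −3×30 + 7×13
  = 7×43 − 10×30
So 30⁻¹ ≡ −10 ≡ 33 (mod 43).

33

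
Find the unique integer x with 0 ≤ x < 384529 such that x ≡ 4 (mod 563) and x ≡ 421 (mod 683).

563⁻¹ mod 683: 563×609 ≡ 1 (mod 683), so 563⁻¹ ≡ 609.
x = 4 + 563×((421 − 4)×609 mod 683) = 4 + 563×560 = 315284.
Check: 315284 mod 563 = 4, 315284 mod 683 = 421. ✓

315284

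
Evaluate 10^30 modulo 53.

Compute successive squares:
10^1 ≡ 10 (mod 53)
10^2 ≡ 10^2 = 100 ≡ 47 (mod 53)
10^4 ≡ 47^2 = 2209 ≡ 36 (mod 53)
10^8 ≡ 36^2 = 1296 ≡ 24 (mod 53)
10^16 ≡ 24^2 = 576 ≡ 46 (mod 53)
10^30 = 10^16 * 10^8 * 10^4 * 10^2 ≡ 46 * 24 * 36 * 47 (mod 53).
Accumulate the product:
46 * 24 = 1104 ≡ 44
44 * 36 = 1584 ≡ 47
47 * 47 = 2209 ≡ 36

36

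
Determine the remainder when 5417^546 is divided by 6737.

346

By square-and-multiply:
546 in binary is 1000100010, i.e. 546 = 512 + 32 + 2.
5417^1 ≡ 5417 (mod 6737)
5417^2 ≡ 5417^2 = 29343889 ≡ 4254 (mod 6737)
5417^4 ≡ 4254^2 = 18096516 ≡ 934 (mod 6737)
5417^8 ≡ 934^2 = 872356 ≡ 3283 (mod 6737)
5417^16 ≡ 3283^2 = 10778089 ≡ 5626 (mod 6737)
5417^32 ≡ 5626^2 = 31651876 ≡ 1450 (mod 6737)
5417^64 ≡ 1450^2 = 2102500 ≡ 556 (mod 6737)
5417^128 ≡ 556^2 = 309136 ≡ 5971 (mod 6737)
5417^256 ≡ 5971^2 = 35652841 ≡ 637 (mod 6737)
5417^512 ≡ 637^2 = 405769 ≡ 1549 (mod 6737)
5417^546 = 5417^512 · 5417^32 · 5417^2 ≡ 1549 · 1450 · 4254 (mod 6737).
Accumulate the product:
1549 · 1450 = 2246050 ≡ 2629
2629 · 4254 = 11183766 ≡ 346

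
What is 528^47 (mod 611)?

434

Compute successive squares:
47 in binary is 101111, i.e. 47 = 32 + 8 + 4 + 2 + 1.
528^1 ≡ 528 (mod 611)
528^2 ≡ 528^2 = 278784 ≡ 168 (mod 611)
528^4 ≡ 168^2 = 28224 ≡ 118 (mod 611)
528^8 ≡ 118^2 = 13924 ≡ 482 (mod 611)
528^16 ≡ 482^2 = 232324 ≡ 144 (mod 611)
528^32 ≡ 144^2 = 20736 ≡ 573 (mod 611)
528^47 = 528^32 × 528^8 × 528^4 × 528^2 × 528^1 ≡ 573 × 482 × 118 × 168 × 528 (mod 611).
Accumulate the product:
573 × 482 = 276186 ≡ 14
14 × 118 = 1652 ≡ 430
430 × 168 = 72240 ≡ 142
142 × 528 = 74976 ≡ 434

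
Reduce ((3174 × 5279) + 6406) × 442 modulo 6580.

5464

3174 × 5279 = 16755546 ≡ 2866 (mod 6580)
2866 + 6406 = 9272 ≡ 2692 (mod 6580)
2692 × 442 = 1189864 ≡ 5464 (mod 6580)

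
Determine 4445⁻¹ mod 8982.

7127

Apply the Euclidean algorithm and back-substitute:
8982 = 2·4445 + 92
4445 = 48·92 + 29
92 = 3·29 + 5
29 = 5·5 + 4
5 = 1·4 + 1
4 = 4·1 + 0
gcd(4445, 8982) = 1, so the inverse exists.
Back-substitute for 1:
1 = 1·5 − 1·4
  = −1·29 + 6·5
  = 6·92 − 19·29
  = −19·4445 + 918·92
  = 918·8982 − 1855·4445
So 4445⁻¹ ≡ −1855 ≡ 7127 (mod 8982).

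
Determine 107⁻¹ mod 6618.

5381

Run the extended Euclidean algorithm:
6618 = 61×107 + 91
107 = 1×91 + 16
91 = 5×16 + 11
16 = 1×11 + 5
11 = 2×5 + 1
5 = 5×1 + 0
gcd(107, 6618) = 1, so the inverse exists.
Back-substitute for 1:
1 = 1×11 − 2×5
  = −2×16 + 3×11
  = 3×91 − 17×16
  = −17×107 + 20×91
  = 20×6618 − 1237×107
So 107⁻¹ ≡ −1237 ≡ 5381 (mod 6618).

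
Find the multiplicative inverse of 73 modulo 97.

97 = 1·73 + 24
73 = 3·24 + 1
24 = 24·1 + 0
gcd(73, 97) = 1, so the inverse exists.
Bézout: 1 = −3·97 + 4·73.
So 73⁻¹ ≡ 4 (mod 97).

4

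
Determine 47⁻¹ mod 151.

Apply the Euclidean algorithm and back-substitute:
151 = 3*47 + 10
47 = 4*10 + 7
10 = 1*7 + 3
7 = 2*3 + 1
3 = 3*1 + 0
gcd(47, 151) = 1, so the inverse exists.
Back-substitute for 1:
1 = 1*7 − 2*3
  = −2*10 + 3*7
  = 3*47 − 14*10
  = −14*151 + 45*47
So 47⁻¹ ≡ 45 (mod 151).

45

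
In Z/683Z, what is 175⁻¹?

683 = 3×175 + 158
175 = 1×158 + 17
158 = 9×17 + 5
17 = 3×5 + 2
5 = 2×2 + 1
2 = 2×1 + 0
gcd(175, 683) = 1, so the inverse exists.
Back-substitute for 1:
1 = 1×5 − 2×2
  = −2×17 + 7×5
  = 7×158 − 65×17
  = −65×175 + 72×158
  = 72×683 − 281×175
So 175⁻¹ ≡ −281 ≡ 402 (mod 683).

402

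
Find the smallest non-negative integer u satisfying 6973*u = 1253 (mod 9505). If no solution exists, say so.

gcd(6973, 9505) = 1, so a unique solution mod 9505 exists.
6973⁻¹ ≡ 7842 (mod 9505).
u ≡ 7842*1253 ≡ 7361 (mod 9505).

7361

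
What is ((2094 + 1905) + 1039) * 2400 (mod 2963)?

2160

2094 + 1905 = 3999 ≡ 1036 (mod 2963)
1036 + 1039 = 2075
2075 * 2400 = 4980000 ≡ 2160 (mod 2963)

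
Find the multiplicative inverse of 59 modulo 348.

59

348 = 5·59 + 53
59 = 1·53 + 6
53 = 8·6 + 5
6 = 1·5 + 1
5 = 5·1 + 0
gcd(59, 348) = 1, so the inverse exists.
Bézout: 1 = −10·348 + 59·59.
So 59⁻¹ ≡ 59 (mod 348).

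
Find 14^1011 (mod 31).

8

1011 in binary is 1111110011, i.e. 1011 = 512 + 256 + 128 + 64 + 32 + 16 + 2 + 1.
14^1 ≡ 14 (mod 31)
14^2 ≡ 14^2 = 196 ≡ 10 (mod 31)
14^4 ≡ 10^2 = 100 ≡ 7 (mod 31)
14^8 ≡ 7^2 = 49 ≡ 18 (mod 31)
14^16 ≡ 18^2 = 324 ≡ 14 (mod 31)
14^32 ≡ 14^2 = 196 ≡ 10 (mod 31)
14^64 ≡ 10^2 = 100 ≡ 7 (mod 31)
14^128 ≡ 7^2 = 49 ≡ 18 (mod 31)
14^256 ≡ 18^2 = 324 ≡ 14 (mod 31)
14^512 ≡ 14^2 = 196 ≡ 10 (mod 31)
14^1011 = 14^512 * 14^256 * 14^128 * 14^64 * 14^32 * 14^16 * 14^2 * 14^1 ≡ 10 * 14 * 18 * 7 * 10 * 14 * 10 * 14 (mod 31).
Accumulate the product:
10 * 14 = 140 ≡ 16
16 * 18 = 288 ≡ 9
9 * 7 = 63 ≡ 1
1 * 10 = 10
10 * 14 = 140 ≡ 16
16 * 10 = 160 ≡ 5
5 * 14 = 70 ≡ 8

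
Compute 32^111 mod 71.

111 in binary is 1101111, i.e. 111 = 64 + 32 + 8 + 4 + 2 + 1.
32^1 ≡ 32 (mod 71)
32^2 ≡ 32^2 = 1024 ≡ 30 (mod 71)
32^4 ≡ 30^2 = 900 ≡ 48 (mod 71)
32^8 ≡ 48^2 = 2304 ≡ 32 (mod 71)
32^16 ≡ 32^2 = 1024 ≡ 30 (mod 71)
32^32 ≡ 30^2 = 900 ≡ 48 (mod 71)
32^64 ≡ 48^2 = 2304 ≡ 32 (mod 71)
32^111 = 32^64 · 32^32 · 32^8 · 32^4 · 32^2 · 32^1 ≡ 32 · 48 · 32 · 48 · 30 · 32 (mod 71).
Accumulate the product:
32 · 48 = 1536 ≡ 45
45 · 32 = 1440 ≡ 20
20 · 48 = 960 ≡ 37
37 · 30 = 1110 ≡ 45
45 · 32 = 1440 ≡ 20

20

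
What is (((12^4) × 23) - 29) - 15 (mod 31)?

(12)^4 ≡ 28 (mod 31)
28 × 23 = 644 ≡ 24 (mod 31)
24 - 29 = -5 ≡ 26 (mod 31)
26 - 15 = 11

11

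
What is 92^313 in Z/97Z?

84

92^1 ≡ 92 (mod 97)
92^2 ≡ 92^2 = 8464 ≡ 25 (mod 97)
92^4 ≡ 25^2 = 625 ≡ 43 (mod 97)
92^8 ≡ 43^2 = 1849 ≡ 6 (mod 97)
92^16 ≡ 6^2 = 36 (mod 97)
92^32 ≡ 36^2 = 1296 ≡ 35 (mod 97)
92^64 ≡ 35^2 = 1225 ≡ 61 (mod 97)
92^128 ≡ 61^2 = 3721 ≡ 35 (mod 97)
92^256 ≡ 35^2 = 1225 ≡ 61 (mod 97)
92^313 = 92^256 * 92^32 * 92^16 * 92^8 * 92^1 ≡ 61 * 35 * 36 * 6 * 92 (mod 97).
Accumulate the product:
61 * 35 = 2135 ≡ 1
1 * 36 = 36
36 * 6 = 216 ≡ 22
22 * 92 = 2024 ≡ 84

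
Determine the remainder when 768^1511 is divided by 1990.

1511 in binary is 10111100111, i.e. 1511 = 1024 + 256 + 128 + 64 + 32 + 4 + 2 + 1.
768^1 ≡ 768 (mod 1990)
768^2 ≡ 768^2 = 589824 ≡ 784 (mod 1990)
768^4 ≡ 784^2 = 614656 ≡ 1736 (mod 1990)
768^8 ≡ 1736^2 = 3013696 ≡ 836 (mod 1990)
768^16 ≡ 836^2 = 698896 ≡ 406 (mod 1990)
768^32 ≡ 406^2 = 164836 ≡ 1656 (mod 1990)
768^64 ≡ 1656^2 = 2742336 ≡ 116 (mod 1990)
768^128 ≡ 116^2 = 13456 ≡ 1516 (mod 1990)
768^256 ≡ 1516^2 = 2298256 ≡ 1796 (mod 1990)
768^512 ≡ 1796^2 = 3225616 ≡ 1816 (mod 1990)
768^1024 ≡ 1816^2 = 3297856 ≡ 426 (mod 1990)
768^1511 = 768^1024 × 768^256 × 768^128 × 768^64 × 768^32 × 768^4 × 768^2 × 768^1 ≡ 426 × 1796 × 1516 × 116 × 1656 × 1736 × 784 × 768 (mod 1990).
Accumulate the product:
426 × 1796 = 765096 ≡ 936
936 × 1516 = 1418976 ≡ 106
106 × 116 = 12296 ≡ 356
356 × 1656 = 589536 ≡ 496
496 × 1736 = 861056 ≡ 1376
1376 × 784 = 1078784 ≡ 204
204 × 768 = 156672 ≡ 1452

1452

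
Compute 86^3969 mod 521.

Using repeated squaring:
3969 in binary is 111110000001, i.e. 3969 = 2048 + 1024 + 512 + 256 + 128 + 1.
86^1 ≡ 86 (mod 521)
86^2 ≡ 86^2 = 7396 ≡ 102 (mod 521)
86^4 ≡ 102^2 = 10404 ≡ 505 (mod 521)
86^8 ≡ 505^2 = 255025 ≡ 256 (mod 521)
86^16 ≡ 256^2 = 65536 ≡ 411 (mod 521)
86^32 ≡ 411^2 = 168921 ≡ 117 (mod 521)
86^64 ≡ 117^2 = 13689 ≡ 143 (mod 521)
86^128 ≡ 143^2 = 20449 ≡ 130 (mod 521)
86^256 ≡ 130^2 = 16900 ≡ 228 (mod 521)
86^512 ≡ 228^2 = 51984 ≡ 405 (mod 521)
86^1024 ≡ 405^2 = 164025 ≡ 431 (mod 521)
86^2048 ≡ 431^2 = 185761 ≡ 285 (mod 521)
86^3969 = 86^2048 * 86^1024 * 86^512 * 86^256 * 86^128 * 86^1 ≡ 285 * 431 * 405 * 228 * 130 * 86 (mod 521).
Accumulate the product:
285 * 431 = 122835 ≡ 400
400 * 405 = 162000 ≡ 490
490 * 228 = 111720 ≡ 226
226 * 130 = 29380 ≡ 204
204 * 86 = 17544 ≡ 351

351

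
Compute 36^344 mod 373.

Using repeated squaring:
344 in binary is 101011000, i.e. 344 = 256 + 64 + 16 + 8.
36^1 ≡ 36 (mod 373)
36^2 ≡ 36^2 = 1296 ≡ 177 (mod 373)
36^4 ≡ 177^2 = 31329 ≡ 370 (mod 373)
36^8 ≡ 370^2 = 136900 ≡ 9 (mod 373)
36^16 ≡ 9^2 = 81 (mod 373)
36^32 ≡ 81^2 = 6561 ≡ 220 (mod 373)
36^64 ≡ 220^2 = 48400 ≡ 283 (mod 373)
36^128 ≡ 283^2 = 80089 ≡ 267 (mod 373)
36^256 ≡ 267^2 = 71289 ≡ 46 (mod 373)
36^344 = 36^256 × 36^64 × 36^16 × 36^8 ≡ 46 × 283 × 81 × 9 (mod 373).
Accumulate the product:
46 × 283 = 13018 ≡ 336
336 × 81 = 27216 ≡ 360
360 × 9 = 3240 ≡ 256

256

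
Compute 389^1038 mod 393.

Using repeated squaring:
389^1 ≡ 389 (mod 393)
389^2 ≡ 389^2 = 151321 ≡ 16 (mod 393)
389^4 ≡ 16^2 = 256 (mod 393)
389^8 ≡ 256^2 = 65536 ≡ 298 (mod 393)
389^16 ≡ 298^2 = 88804 ≡ 379 (mod 393)
389^32 ≡ 379^2 = 143641 ≡ 196 (mod 393)
389^64 ≡ 196^2 = 38416 ≡ 295 (mod 393)
389^128 ≡ 295^2 = 87025 ≡ 172 (mod 393)
389^256 ≡ 172^2 = 29584 ≡ 109 (mod 393)
389^512 ≡ 109^2 = 11881 ≡ 91 (mod 393)
389^1024 ≡ 91^2 = 8281 ≡ 28 (mod 393)
389^1038 = 389^1024 × 389^8 × 389^4 × 389^2 ≡ 28 × 298 × 256 × 16 (mod 393).
Accumulate the product:
28 × 298 = 8344 ≡ 91
91 × 256 = 23296 ≡ 109
109 × 16 = 1744 ≡ 172

172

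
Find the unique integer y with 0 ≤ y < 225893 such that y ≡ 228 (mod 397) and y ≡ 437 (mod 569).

397⁻¹ mod 569: 397*43 ≡ 1 (mod 569), so 397⁻¹ ≡ 43.
y = 228 + 397*((437 − 228)*43 mod 569) = 228 + 397*452 = 179672.

179672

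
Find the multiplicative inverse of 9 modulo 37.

33

37 = 4·9 + 1
9 = 9·1 + 0
gcd(9, 37) = 1, so the inverse exists.
Back-substitute for 1:
1 = 1·37 − 4·9
So 9⁻¹ ≡ −4 ≡ 33 (mod 37).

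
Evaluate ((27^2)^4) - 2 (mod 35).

34

(27)^2 ≡ 29 (mod 35)
(29)^4 ≡ 1 (mod 35)
1 - 2 = -1 ≡ 34 (mod 35)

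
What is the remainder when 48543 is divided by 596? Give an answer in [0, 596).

267

48543 = 81*596 + 267, so 48543 ≡ 267 (mod 596).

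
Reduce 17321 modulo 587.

17321 = 29*587 + 298, so 17321 ≡ 298 (mod 587).

298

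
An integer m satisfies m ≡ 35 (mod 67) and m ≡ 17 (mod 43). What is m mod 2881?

67⁻¹ mod 43: 67×9 ≡ 1 (mod 43), so 67⁻¹ ≡ 9.
m = 35 + 67×((17 − 35)×9 mod 43) = 35 + 67×10 = 705.

705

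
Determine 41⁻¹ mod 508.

By the extended Euclidean algorithm:
508 = 12*41 + 16
41 = 2*16 + 9
16 = 1*9 + 7
9 = 1*7 + 2
7 = 3*2 + 1
2 = 2*1 + 0
gcd(41, 508) = 1, so the inverse exists.
Bézout: 1 = 18*508 − 223*41.
So 41⁻¹ ≡ −223 ≡ 285 (mod 508).

285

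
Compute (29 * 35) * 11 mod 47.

26

29 * 35 = 1015 ≡ 28 (mod 47)
28 * 11 = 308 ≡ 26 (mod 47)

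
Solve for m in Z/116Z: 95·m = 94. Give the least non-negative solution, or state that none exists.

gcd(95, 116) = 1, so a unique solution mod 116 exists.
95⁻¹ ≡ 11 (mod 116).
m ≡ 11·94 ≡ 106 (mod 116).

106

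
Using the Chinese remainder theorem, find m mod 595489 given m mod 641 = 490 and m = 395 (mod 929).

135100

641⁻¹ mod 929: 641*829 ≡ 1 (mod 929), so 641⁻¹ ≡ 829.
m = 490 + 641*((395 − 490)*829 mod 929) = 490 + 641*210 = 135100.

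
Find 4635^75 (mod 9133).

4556

Using repeated squaring:
4635^1 ≡ 4635 (mod 9133)
4635^2 ≡ 4635^2 = 21483225 ≡ 2409 (mod 9133)
4635^4 ≡ 2409^2 = 5803281 ≡ 3826 (mod 9133)
4635^8 ≡ 3826^2 = 14638276 ≡ 7210 (mod 9133)
4635^16 ≡ 7210^2 = 51984100 ≡ 8197 (mod 9133)
4635^32 ≡ 8197^2 = 67190809 ≡ 8461 (mod 9133)
4635^64 ≡ 8461^2 = 71588521 ≡ 4067 (mod 9133)
4635^75 = 4635^64 * 4635^8 * 4635^2 * 4635^1 ≡ 4067 * 7210 * 2409 * 4635 (mod 9133).
Accumulate the product:
4067 * 7210 = 29323070 ≡ 6140
6140 * 2409 = 14791260 ≡ 4933
4933 * 4635 = 22864455 ≡ 4556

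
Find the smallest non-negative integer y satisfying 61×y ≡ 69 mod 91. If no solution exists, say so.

25

gcd(61, 91) = 1, so a unique solution mod 91 exists.
61⁻¹ ≡ 3 (mod 91).
y ≡ 3×69 ≡ 25 (mod 91).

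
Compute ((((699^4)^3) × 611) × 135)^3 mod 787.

(699)^4 ≡ 136 (mod 787)
(136)^3 ≡ 204 (mod 787)
204 × 611 = 124644 ≡ 298 (mod 787)
298 × 135 = 40230 ≡ 93 (mod 787)
(93)^3 ≡ 43 (mod 787)

43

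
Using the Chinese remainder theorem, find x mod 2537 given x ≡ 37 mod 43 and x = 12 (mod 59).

897

43⁻¹ mod 59: 43·11 ≡ 1 (mod 59), so 43⁻¹ ≡ 11.
x = 37 + 43·((12 − 37)·11 mod 59) = 37 + 43·20 = 897.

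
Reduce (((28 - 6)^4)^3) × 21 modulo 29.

17

28 - 6 = 22
(22)^4 ≡ 23 (mod 29)
(23)^3 ≡ 16 (mod 29)
16 × 21 = 336 ≡ 17 (mod 29)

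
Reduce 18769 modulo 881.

18769 = 21·881 + 268, so 18769 ≡ 268 (mod 881).

268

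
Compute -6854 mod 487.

-6854 = -15*487 + 451, so -6854 ≡ 451 (mod 487).

451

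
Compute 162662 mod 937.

561

162662 = 173·937 + 561, so 162662 ≡ 561 (mod 937).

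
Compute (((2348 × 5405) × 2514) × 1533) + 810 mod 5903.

2348 × 5405 = 12690940 ≡ 5393 (mod 5903)
5393 × 2514 = 13558002 ≡ 4714 (mod 5903)
4714 × 1533 = 7226562 ≡ 1290 (mod 5903)
1290 + 810 = 2100

2100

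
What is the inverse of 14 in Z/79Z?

17

Apply the Euclidean algorithm and back-substitute:
79 = 5×14 + 9
14 = 1×9 + 5
9 = 1×5 + 4
5 = 1×4 + 1
4 = 4×1 + 0
gcd(14, 79) = 1, so the inverse exists.
Bézout: 1 = −3×79 + 17×14.
So 14⁻¹ ≡ 17 (mod 79).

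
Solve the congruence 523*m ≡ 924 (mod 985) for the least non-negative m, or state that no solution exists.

983

gcd(523, 985) = 1, so a unique solution mod 985 exists.
523⁻¹ ≡ 872 (mod 985).
m ≡ 872*924 ≡ 983 (mod 985).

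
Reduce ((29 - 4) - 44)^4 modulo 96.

29 - 4 = 25
25 - 44 = -19 ≡ 77 (mod 96)
(77)^4 ≡ 49 (mod 96)

49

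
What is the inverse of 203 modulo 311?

239

311 = 1*203 + 108
203 = 1*108 + 95
108 = 1*95 + 13
95 = 7*13 + 4
13 = 3*4 + 1
4 = 4*1 + 0
gcd(203, 311) = 1, so the inverse exists.
Back-substitute for 1:
1 = 1*13 − 3*4
  = −3*95 + 22*13
  = 22*108 − 25*95
  = −25*203 + 47*108
  = 47*311 − 72*203
So 203⁻¹ ≡ −72 ≡ 239 (mod 311).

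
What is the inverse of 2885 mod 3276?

3276 = 1×2885 + 391
2885 = 7×391 + 148
391 = 2×148 + 95
148 = 1×95 + 53
95 = 1×53 + 42
53 = 1×42 + 11
42 = 3×11 + 9
11 = 1×9 + 2
9 = 4×2 + 1
2 = 2×1 + 0
gcd(2885, 3276) = 1, so the inverse exists.
Back-substitute for 1:
1 = 1×9 − 4×2
  = −4×11 + 5×9
  = 5×42 − 19×11
  = −19×53 + 24×42
  = 24×95 − 43×53
  = −43×148 + 67×95
  = 67×391 − 177×148
  = −177×2885 + 1306×391
  = 1306×3276 − 1483×2885
So 2885⁻¹ ≡ −1483 ≡ 1793 (mod 3276).

1793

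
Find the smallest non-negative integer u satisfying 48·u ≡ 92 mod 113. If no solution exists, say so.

gcd(48, 113) = 1, so a unique solution mod 113 exists.
48⁻¹ ≡ 73 (mod 113).
u ≡ 73·92 ≡ 49 (mod 113).

49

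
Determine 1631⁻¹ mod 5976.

2759

5976 = 3*1631 + 1083
1631 = 1*1083 + 548
1083 = 1*548 + 535
548 = 1*535 + 13
535 = 41*13 + 2
13 = 6*2 + 1
2 = 2*1 + 0
gcd(1631, 5976) = 1, so the inverse exists.
Back-substitute for 1:
1 = 1*13 − 6*2
  = −6*535 + 247*13
  = 247*548 − 253*535
  = −253*1083 + 500*548
  = 500*1631 − 753*1083
  = −753*5976 + 2759*1631
So 1631⁻¹ ≡ 2759 (mod 5976).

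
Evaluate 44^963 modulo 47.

963 in binary is 1111000011, i.e. 963 = 512 + 256 + 128 + 64 + 2 + 1.
44^1 ≡ 44 (mod 47)
44^2 ≡ 44^2 = 1936 ≡ 9 (mod 47)
44^4 ≡ 9^2 = 81 ≡ 34 (mod 47)
44^8 ≡ 34^2 = 1156 ≡ 28 (mod 47)
44^16 ≡ 28^2 = 784 ≡ 32 (mod 47)
44^32 ≡ 32^2 = 1024 ≡ 37 (mod 47)
44^64 ≡ 37^2 = 1369 ≡ 6 (mod 47)
44^128 ≡ 6^2 = 36 (mod 47)
44^256 ≡ 36^2 = 1296 ≡ 27 (mod 47)
44^512 ≡ 27^2 = 729 ≡ 24 (mod 47)
44^963 = 44^512 · 44^256 · 44^128 · 44^64 · 44^2 · 44^1 ≡ 24 · 27 · 36 · 6 · 9 · 44 (mod 47).
Accumulate the product:
24 · 27 = 648 ≡ 37
37 · 36 = 1332 ≡ 16
16 · 6 = 96 ≡ 2
2 · 9 = 18
18 · 44 = 792 ≡ 40

40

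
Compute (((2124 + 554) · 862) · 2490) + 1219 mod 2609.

2124 + 554 = 2678 ≡ 69 (mod 2609)
69 · 862 = 59478 ≡ 2080 (mod 2609)
2080 · 2490 = 5179200 ≡ 335 (mod 2609)
335 + 1219 = 1554

1554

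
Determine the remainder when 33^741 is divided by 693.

594

741 in binary is 1011100101, i.e. 741 = 512 + 128 + 64 + 32 + 4 + 1.
33^1 ≡ 33 (mod 693)
33^2 ≡ 33^2 = 1089 ≡ 396 (mod 693)
33^4 ≡ 396^2 = 156816 ≡ 198 (mod 693)
33^8 ≡ 198^2 = 39204 ≡ 396 (mod 693)
33^16 ≡ 396^2 = 156816 ≡ 198 (mod 693)
33^32 ≡ 198^2 = 39204 ≡ 396 (mod 693)
33^64 ≡ 396^2 = 156816 ≡ 198 (mod 693)
33^128 ≡ 198^2 = 39204 ≡ 396 (mod 693)
33^256 ≡ 396^2 = 156816 ≡ 198 (mod 693)
33^512 ≡ 198^2 = 39204 ≡ 396 (mod 693)
33^741 = 33^512 · 33^128 · 33^64 · 33^32 · 33^4 · 33^1 ≡ 396 · 396 · 198 · 396 · 198 · 33 (mod 693).
Accumulate the product:
396 · 396 = 156816 ≡ 198
198 · 198 = 39204 ≡ 396
396 · 396 = 156816 ≡ 198
198 · 198 = 39204 ≡ 396
396 · 33 = 13068 ≡ 594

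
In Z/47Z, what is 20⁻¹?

By the extended Euclidean algorithm:
47 = 2×20 + 7
20 = 2×7 + 6
7 = 1×6 + 1
6 = 6×1 + 0
gcd(20, 47) = 1, so the inverse exists.
Bézout: 1 = 3×47 − 7×20.
So 20⁻¹ ≡ −7 ≡ 40 (mod 47).

40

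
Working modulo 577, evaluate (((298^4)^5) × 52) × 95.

425

(298)^4 ≡ 31 (mod 577)
(31)^5 ≡ 142 (mod 577)
142 × 52 = 7384 ≡ 460 (mod 577)
460 × 95 = 43700 ≡ 425 (mod 577)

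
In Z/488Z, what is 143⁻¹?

488 = 3×143 + 59
143 = 2×59 + 25
59 = 2×25 + 9
25 = 2×9 + 7
9 = 1×7 + 2
7 = 3×2 + 1
2 = 2×1 + 0
gcd(143, 488) = 1, so the inverse exists.
Back-substitute for 1:
1 = 1×7 − 3×2
  = −3×9 + 4×7
  = 4×25 − 11×9
  = −11×59 + 26×25
  = 26×143 − 63×59
  = −63×488 + 215×143
So 143⁻¹ ≡ 215 (mod 488).

215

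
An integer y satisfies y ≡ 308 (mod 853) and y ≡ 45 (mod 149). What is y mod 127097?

77078

853⁻¹ mod 149: 853×109 ≡ 1 (mod 149), so 853⁻¹ ≡ 109.
y = 308 + 853×((45 − 308)×109 mod 149) = 308 + 853×90 = 77078.
Check: 77078 mod 853 = 308, 77078 mod 149 = 45. ✓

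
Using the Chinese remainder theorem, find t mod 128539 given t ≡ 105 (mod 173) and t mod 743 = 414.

173⁻¹ mod 743: 173·335 ≡ 1 (mod 743), so 173⁻¹ ≡ 335.
t = 105 + 173·((414 − 105)·335 mod 743) = 105 + 173·238 = 41279.

41279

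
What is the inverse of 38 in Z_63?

63 = 1*38 + 25
38 = 1*25 + 13
25 = 1*13 + 12
13 = 1*12 + 1
12 = 12*1 + 0
gcd(38, 63) = 1, so the inverse exists.
Bézout: 1 = −3*63 + 5*38.
So 38⁻¹ ≡ 5 (mod 63).

5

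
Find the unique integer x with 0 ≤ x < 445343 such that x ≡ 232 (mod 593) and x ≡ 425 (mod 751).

593⁻¹ mod 751: 593*385 ≡ 1 (mod 751), so 593⁻¹ ≡ 385.
x = 232 + 593*((425 − 232)*385 mod 751) = 232 + 593*707 = 419483.
Check: 419483 mod 593 = 232, 419483 mod 751 = 425. ✓

419483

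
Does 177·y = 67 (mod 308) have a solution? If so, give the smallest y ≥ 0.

23

gcd(177, 308) = 1, so a unique solution mod 308 exists.
177⁻¹ ≡ 221 (mod 308).
y ≡ 221·67 ≡ 23 (mod 308).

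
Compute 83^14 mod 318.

By square-and-multiply:
14 in binary is 1110, i.e. 14 = 8 + 4 + 2.
83^1 ≡ 83 (mod 318)
83^2 ≡ 83^2 = 6889 ≡ 211 (mod 318)
83^4 ≡ 211^2 = 44521 ≡ 1 (mod 318)
83^8 ≡ 1^2 = 1 (mod 318)
83^14 = 83^8 * 83^4 * 83^2 ≡ 1 * 1 * 211 (mod 318).
Accumulate the product:
1 * 1 = 1
1 * 211 = 211

211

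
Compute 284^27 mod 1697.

284^1 ≡ 284 (mod 1697)
284^2 ≡ 284^2 = 80656 ≡ 897 (mod 1697)
284^4 ≡ 897^2 = 804609 ≡ 231 (mod 1697)
284^8 ≡ 231^2 = 53361 ≡ 754 (mod 1697)
284^16 ≡ 754^2 = 568516 ≡ 21 (mod 1697)
284^27 = 284^16 * 284^8 * 284^2 * 284^1 ≡ 21 * 754 * 897 * 284 (mod 1697).
Accumulate the product:
21 * 754 = 15834 ≡ 561
561 * 897 = 503217 ≡ 905
905 * 284 = 257020 ≡ 773

773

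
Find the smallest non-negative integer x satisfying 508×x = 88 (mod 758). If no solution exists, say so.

33

gcd(508, 758) = 2, and 2 | 88, so solutions exist.
Divide through by 2: 254×x mod 379 = 44.
254⁻¹ ≡ 285 (mod 379).
x ≡ 285×44 ≡ 33 (mod 379).
The smallest non-negative solution is x = 33.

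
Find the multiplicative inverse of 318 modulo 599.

599 = 1*318 + 281
318 = 1*281 + 37
281 = 7*37 + 22
37 = 1*22 + 15
22 = 1*15 + 7
15 = 2*7 + 1
7 = 7*1 + 0
gcd(318, 599) = 1, so the inverse exists.
Back-substitute for 1:
1 = 1*15 − 2*7
  = −2*22 + 3*15
  = 3*37 − 5*22
  = −5*281 + 38*37
  = 38*318 − 43*281
  = −43*599 + 81*318
So 318⁻¹ ≡ 81 (mod 599).

81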